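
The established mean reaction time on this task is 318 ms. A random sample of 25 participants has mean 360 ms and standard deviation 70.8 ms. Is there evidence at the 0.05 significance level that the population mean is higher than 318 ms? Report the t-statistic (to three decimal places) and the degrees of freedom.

H0: μ = 318; H1: μ > 318 (one-sample t-test, right-tailed).
t = (x̄ − μ₀)/(s/√n) = (360 − 318)/(70.8/√25) = 2.966
df = n − 1 = 24
p-value = P(T ≥ 2.966) ≈ 0.0034
Since p ≈ 0.0034 < α = 0.05, reject H0; the evidence is statistically significant.

t = 2.966, df = 24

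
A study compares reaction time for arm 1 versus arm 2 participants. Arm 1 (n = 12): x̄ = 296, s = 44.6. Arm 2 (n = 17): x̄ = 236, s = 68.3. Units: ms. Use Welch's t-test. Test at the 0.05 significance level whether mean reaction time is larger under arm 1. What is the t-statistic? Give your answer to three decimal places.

2.860

Let group 1 = arm 1, group 2 = arm 2. H0: μ_1 = μ_2; H1: μ_1 > μ_2 (Welch's two-sample t-test, right-tailed).
t = (x̄_1 − x̄_2)/√(s_1²/n_1 + s_2²/n_2) = (296 − 236)/√(44.6²/12 + 68.3²/17) = 2.860
Welch–Satterthwaite df ≈ 26.89
p-value = P(T ≥ 2.860) ≈ 0.004
Since p ≈ 0.004 < α = 0.05, reject H0; the data support H1.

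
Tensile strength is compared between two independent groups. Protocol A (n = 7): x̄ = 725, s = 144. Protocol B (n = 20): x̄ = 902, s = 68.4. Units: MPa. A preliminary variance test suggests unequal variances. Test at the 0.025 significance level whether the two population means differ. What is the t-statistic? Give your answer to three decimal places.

-3.131

Let group 1 = protocol A, group 2 = protocol B. H0: μ_1 = μ_2; H1: μ_1 ≠ μ_2 (Welch's two-sample t-test, two-sided).
t = (x̄_1 − x̄_2)/√(s_1²/n_1 + s_2²/n_2) = (725 − 902)/√(144²/7 + 68.4²/20) = -3.131
Welch–Satterthwaite df ≈ 6.97
Two-sided p-value ≈ 0.0167
Since p ≈ 0.0167 < α = 0.025, reject H0; the data support H1.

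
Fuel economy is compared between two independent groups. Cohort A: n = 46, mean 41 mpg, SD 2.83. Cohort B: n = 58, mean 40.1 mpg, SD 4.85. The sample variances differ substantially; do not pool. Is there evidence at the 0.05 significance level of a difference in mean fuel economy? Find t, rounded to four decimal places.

Let group 1 = cohort A, group 2 = cohort B. H0: μ_1 = μ_2; H1: μ_1 ≠ μ_2 (Welch's two-sample t-test, two-sided).
t = (x̄_1 − x̄_2)/√(s_1²/n_1 + s_2²/n_2) = (41 − 40.1)/√(2.83²/46 + 4.85²/58) = 1.1821
Welch–Satterthwaite df ≈ 94.41
Two-sided p-value ≈ 0.2401
Since p ≈ 0.2401 > α = 0.05, fail to reject H0; the evidence is not statistically significant.

1.1821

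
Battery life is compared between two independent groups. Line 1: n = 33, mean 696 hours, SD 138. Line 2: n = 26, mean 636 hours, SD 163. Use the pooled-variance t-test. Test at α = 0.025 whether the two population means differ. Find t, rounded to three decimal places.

Let group 1 = line 1, group 2 = line 2. H0: μ_1 = μ_2; H1: μ_1 ≠ μ_2 (two-sample pooled-variance t-test, two-sided).
s_p² = [(33−1)·138² + (26−1)·163²]/(33+26−2) = 22344.4
t = (696 − 636)/√[22344.4·(1/33 + 1/26)] = 1.531
df = n₁ + n₂ − 2 = 57
Two-sided p-value ≈ 0.1314
Since p ≈ 0.1314 > α = 0.025, fail to reject H0; the evidence is not statistically significant.

1.531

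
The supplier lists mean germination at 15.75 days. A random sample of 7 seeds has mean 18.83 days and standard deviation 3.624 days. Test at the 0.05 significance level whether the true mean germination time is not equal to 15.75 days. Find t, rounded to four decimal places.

H0: μ = 15.75; H1: μ ≠ 15.75 (one-sample t-test, two-sided).
t = (x̄ − μ₀)/(s/√n) = (18.83 − 15.75)/(3.624/√7) = 2.2486
df = n − 1 = 6
Two-sided p-value ≈ 0.066
Since p ≈ 0.066 > α = 0.05, fail to reject H0; the evidence is not statistically significant.

2.2486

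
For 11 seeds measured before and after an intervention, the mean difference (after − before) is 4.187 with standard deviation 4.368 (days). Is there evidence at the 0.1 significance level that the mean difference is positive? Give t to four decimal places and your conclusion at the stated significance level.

t = 3.1792; reject H0

H0: μ_d = 0; H1: μ_d > 0 (paired t-test on the differences, right-tailed).
t = d̄/(s_d/√n) = 4.187/(4.368/√11) = 3.1792
df = n − 1 = 10
p-value = P(T ≥ 3.1792) ≈ 0.005
Since p ≈ 0.005 < α = 0.1, reject H0; the evidence is statistically significant.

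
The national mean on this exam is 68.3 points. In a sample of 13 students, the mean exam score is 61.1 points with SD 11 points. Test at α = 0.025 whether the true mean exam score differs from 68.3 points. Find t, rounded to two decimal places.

H0: μ = 68.3; H1: μ ≠ 68.3 (one-sample t-test, two-sided).
t = (x̄ − μ₀)/(s/√n) = (61.1 − 68.3)/(11/√13) = -2.36
df = n − 1 = 12
Two-sided p-value ≈ 0.036
Since p ≈ 0.036 > α = 0.025, fail to reject H0; the data do not provide sufficient evidence against H0.

-2.36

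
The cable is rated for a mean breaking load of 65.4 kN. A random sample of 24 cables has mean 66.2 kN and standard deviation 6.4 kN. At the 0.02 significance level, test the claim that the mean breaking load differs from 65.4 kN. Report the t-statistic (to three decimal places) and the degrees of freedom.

t = 0.612, df = 23

H0: μ = 65.4; H1: μ ≠ 65.4 (one-sample t-test, two-sided).
t = (x̄ − μ₀)/(s/√n) = (66.2 − 65.4)/(6.4/√24) = 0.612
df = n − 1 = 23
Two-sided p-value ≈ 0.546
Since p ≈ 0.546 > α = 0.02, fail to reject H0; the data do not provide sufficient evidence against H0.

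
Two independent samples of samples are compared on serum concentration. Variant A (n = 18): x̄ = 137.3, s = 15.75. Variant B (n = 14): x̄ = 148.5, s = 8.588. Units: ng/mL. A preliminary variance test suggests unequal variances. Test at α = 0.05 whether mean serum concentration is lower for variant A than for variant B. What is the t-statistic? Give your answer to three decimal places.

Let group 1 = variant A, group 2 = variant B. H0: μ_1 = μ_2; H1: μ_1 < μ_2 (Welch's two-sample t-test, left-tailed).
t = (x̄_1 − x̄_2)/√(s_1²/n_1 + s_2²/n_2) = (137.3 − 148.5)/√(15.75²/18 + 8.588²/14) = -2.566
Welch–Satterthwaite df ≈ 27.27
p-value = P(T ≤ -2.566) ≈ 0.008
Since p ≈ 0.008 < α = 0.05, reject H0; the data support H1.

-2.566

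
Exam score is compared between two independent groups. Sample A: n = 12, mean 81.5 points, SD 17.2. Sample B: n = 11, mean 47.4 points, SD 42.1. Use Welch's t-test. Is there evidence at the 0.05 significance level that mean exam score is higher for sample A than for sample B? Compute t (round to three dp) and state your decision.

t = 2.502; reject H0

Let group 1 = sample A, group 2 = sample B. H0: μ_1 = μ_2; H1: μ_1 > μ_2 (Welch's two-sample t-test, right-tailed).
t = (x̄_1 − x̄_2)/√(s_1²/n_1 + s_2²/n_2) = (81.5 − 47.4)/√(17.2²/12 + 42.1²/11) = 2.502
Welch–Satterthwaite df ≈ 13.02
p-value = P(T ≥ 2.502) ≈ 0.0132
Since p ≈ 0.0132 < α = 0.05, reject H0; the evidence is statistically significant.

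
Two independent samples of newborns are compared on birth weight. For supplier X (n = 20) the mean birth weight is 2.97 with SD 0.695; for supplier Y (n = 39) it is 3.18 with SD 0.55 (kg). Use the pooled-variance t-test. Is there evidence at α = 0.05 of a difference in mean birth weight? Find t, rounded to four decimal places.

-1.2679

Let group 1 = supplier X, group 2 = supplier Y. H0: μ_1 = μ_2; H1: μ_1 ≠ μ_2 (two-sample pooled-variance t-test, two-sided).
s_p² = [(20−1)·0.695² + (39−1)·0.55²]/(20+39−2) = 0.362675
t = (2.97 − 3.18)/√[0.362675·(1/20 + 1/39)] = -1.2679
df = n₁ + n₂ − 2 = 57
Two-sided p-value ≈ 0.2100
Since p ≈ 0.2100 > α = 0.05, fail to reject H0; the evidence is not statistically significant.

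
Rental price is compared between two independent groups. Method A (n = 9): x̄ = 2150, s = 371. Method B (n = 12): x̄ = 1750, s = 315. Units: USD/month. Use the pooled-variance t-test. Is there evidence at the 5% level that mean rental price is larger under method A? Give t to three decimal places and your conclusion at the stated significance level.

Let group 1 = method A, group 2 = method B. H0: μ_1 = μ_2; H1: μ_1 > μ_2 (two-sample pooled-variance t-test, right-tailed).
s_p² = [(9−1)·371² + (12−1)·315²]/(9+12−2) = 115400
t = (2150 − 1750)/√[115400·(1/9 + 1/12)] = 2.670
df = n₁ + n₂ − 2 = 19
p-value = P(T ≥ 2.670) ≈ 0.008
Since p ≈ 0.008 < α = 0.05, reject H0; the data support H1.

t = 2.670; reject H0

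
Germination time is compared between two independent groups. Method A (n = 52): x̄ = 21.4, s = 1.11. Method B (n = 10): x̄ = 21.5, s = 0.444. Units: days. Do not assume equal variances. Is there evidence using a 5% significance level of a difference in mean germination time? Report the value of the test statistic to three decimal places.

-0.480

Let group 1 = method A, group 2 = method B. H0: μ_1 = μ_2; H1: μ_1 ≠ μ_2 (Welch's two-sample t-test, two-sided).
t = (x̄_1 − x̄_2)/√(s_1²/n_1 + s_2²/n_2) = (21.4 − 21.5)/√(1.11²/52 + 0.444²/10) = -0.480
Welch–Satterthwaite df ≈ 34.77
Two-sided p-value ≈ 0.6343
Since p ≈ 0.6343 > α = 0.05, fail to reject H0; the evidence is not statistically significant.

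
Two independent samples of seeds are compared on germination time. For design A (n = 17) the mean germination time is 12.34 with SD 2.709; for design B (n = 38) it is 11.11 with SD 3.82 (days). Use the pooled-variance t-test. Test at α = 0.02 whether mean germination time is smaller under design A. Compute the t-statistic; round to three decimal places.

1.197

Let group 1 = design A, group 2 = design B. H0: μ_1 = μ_2; H1: μ_1 < μ_2 (two-sample pooled-variance t-test, left-tailed).
s_p² = [(17−1)·2.709² + (38−1)·3.82²]/(17+38−2) = 12.4026
t = (12.34 − 11.11)/√[12.4026·(1/17 + 1/38)] = 1.197
df = n₁ + n₂ − 2 = 53
p-value = P(T ≤ 1.197) ≈ 0.8817
Since p ≈ 0.8817 > α = 0.02, fail to reject H0; the data do not provide sufficient evidence against H0.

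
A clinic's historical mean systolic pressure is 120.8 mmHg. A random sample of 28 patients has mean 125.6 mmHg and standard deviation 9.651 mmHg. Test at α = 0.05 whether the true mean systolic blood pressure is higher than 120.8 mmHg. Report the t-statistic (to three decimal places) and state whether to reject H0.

t = 2.632; reject H0

H0: μ = 120.8; H1: μ > 120.8 (one-sample t-test, right-tailed).
t = (x̄ − μ₀)/(s/√n) = (125.6 − 120.8)/(9.651/√28) = 2.632
df = n − 1 = 27
p-value = P(T ≥ 2.632) ≈ 0.0069
Since p ≈ 0.0069 < α = 0.05, reject H0; the evidence is statistically significant.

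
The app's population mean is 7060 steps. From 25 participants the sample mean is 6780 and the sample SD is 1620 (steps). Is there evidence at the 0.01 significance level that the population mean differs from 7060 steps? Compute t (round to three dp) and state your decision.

t = -0.864; fail to reject H0

H0: μ = 7060; H1: μ ≠ 7060 (one-sample t-test, two-sided).
t = (x̄ − μ₀)/(s/√n) = (6780 − 7060)/(1620/√25) = -0.864
df = n − 1 = 24
Two-sided p-value ≈ 0.396
Since p ≈ 0.396 > α = 0.01, fail to reject H0; the data do not provide sufficient evidence against H0.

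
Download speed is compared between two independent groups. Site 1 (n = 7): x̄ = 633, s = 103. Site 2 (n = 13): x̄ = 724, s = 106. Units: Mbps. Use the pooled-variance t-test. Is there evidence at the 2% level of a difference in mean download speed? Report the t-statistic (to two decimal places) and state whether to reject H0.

t = -1.85; fail to reject H0

Let group 1 = site 1, group 2 = site 2. H0: μ_1 = μ_2; H1: μ_1 ≠ μ_2 (two-sample pooled-variance t-test, two-sided).
s_p² = [(7−1)·103² + (13−1)·106²]/(7+13−2) = 11027
t = (633 − 724)/√[11027·(1/7 + 1/13)] = -1.85
df = n₁ + n₂ − 2 = 18
Two-sided p-value ≈ 0.0810
Since p ≈ 0.0810 > α = 0.02, fail to reject H0; the evidence is not statistically significant.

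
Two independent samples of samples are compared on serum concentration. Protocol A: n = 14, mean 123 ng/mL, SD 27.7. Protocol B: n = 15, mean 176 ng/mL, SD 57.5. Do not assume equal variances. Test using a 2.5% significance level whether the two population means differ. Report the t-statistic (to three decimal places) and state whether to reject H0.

Let group 1 = protocol A, group 2 = protocol B. H0: μ_1 = μ_2; H1: μ_1 ≠ μ_2 (Welch's two-sample t-test, two-sided).
t = (x̄_1 − x̄_2)/√(s_1²/n_1 + s_2²/n_2) = (123 − 176)/√(27.7²/14 + 57.5²/15) = -3.195
Welch–Satterthwaite df ≈ 20.47
Two-sided p-value ≈ 0.0045
Since p ≈ 0.0045 < α = 0.025, reject H0; the data support H1.

t = -3.195; reject H0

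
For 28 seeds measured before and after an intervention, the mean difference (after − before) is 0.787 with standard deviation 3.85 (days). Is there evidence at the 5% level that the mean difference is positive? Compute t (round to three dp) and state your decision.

H0: μ_d = 0; H1: μ_d > 0 (paired t-test on the differences, right-tailed).
t = d̄/(s_d/√n) = 0.787/(3.85/√28) = 1.082
df = n − 1 = 27
p-value = P(T ≥ 1.082) ≈ 0.144
Since p ≈ 0.144 > α = 0.05, fail to reject H0; the data do not provide sufficient evidence against H0.

t = 1.082; fail to reject H0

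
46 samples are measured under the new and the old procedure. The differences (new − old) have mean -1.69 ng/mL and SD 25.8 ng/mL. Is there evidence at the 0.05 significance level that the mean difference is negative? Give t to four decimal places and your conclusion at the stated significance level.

t = -0.4443; fail to reject H0

H0: μ_d = 0; H1: μ_d < 0 (paired t-test on the differences, left-tailed).
t = d̄/(s_d/√n) = -1.69/(25.8/√46) = -0.4443
df = n − 1 = 45
p-value = P(T ≤ -0.4443) ≈ 0.3295
Since p ≈ 0.3295 > α = 0.05, fail to reject H0; the data do not provide sufficient evidence against H0.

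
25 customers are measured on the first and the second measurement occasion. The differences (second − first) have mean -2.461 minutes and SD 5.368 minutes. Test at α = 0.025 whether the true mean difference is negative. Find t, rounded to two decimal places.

H0: μ_d = 0; H1: μ_d < 0 (paired t-test on the differences, left-tailed).
t = d̄/(s_d/√n) = -2.461/(5.368/√25) = -2.29
df = n − 1 = 24
p-value = P(T ≤ -2.29) ≈ 0.015
Since p ≈ 0.015 < α = 0.025, reject H0; the evidence is statistically significant.

-2.29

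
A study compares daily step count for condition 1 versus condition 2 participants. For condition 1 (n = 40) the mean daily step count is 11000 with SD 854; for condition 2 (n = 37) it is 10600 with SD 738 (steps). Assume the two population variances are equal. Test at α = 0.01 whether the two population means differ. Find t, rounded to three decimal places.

2.191

Let group 1 = condition 1, group 2 = condition 2. H0: μ_1 = μ_2; H1: μ_1 ≠ μ_2 (two-sample pooled-variance t-test, two-sided).
s_p² = [(40−1)·854² + (37−1)·738²]/(40+37−2) = 640673
t = (11000 − 10600)/√[640673·(1/40 + 1/37)] = 2.191
df = n₁ + n₂ − 2 = 75
Two-sided p-value ≈ 0.0316
Since p ≈ 0.0316 > α = 0.01, fail to reject H0; the data do not provide sufficient evidence against H0.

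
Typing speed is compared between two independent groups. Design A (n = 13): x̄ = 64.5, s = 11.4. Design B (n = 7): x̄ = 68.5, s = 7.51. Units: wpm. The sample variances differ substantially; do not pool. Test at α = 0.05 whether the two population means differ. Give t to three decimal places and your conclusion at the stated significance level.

t = -0.941; fail to reject H0

Let group 1 = design A, group 2 = design B. H0: μ_1 = μ_2; H1: μ_1 ≠ μ_2 (Welch's two-sample t-test, two-sided).
t = (x̄_1 − x̄_2)/√(s_1²/n_1 + s_2²/n_2) = (64.5 − 68.5)/√(11.4²/13 + 7.51²/7) = -0.941
Welch–Satterthwaite df ≈ 17.02
Two-sided p-value ≈ 0.3597
Since p ≈ 0.3597 > α = 0.05, fail to reject H0; the data do not provide sufficient evidence against H0.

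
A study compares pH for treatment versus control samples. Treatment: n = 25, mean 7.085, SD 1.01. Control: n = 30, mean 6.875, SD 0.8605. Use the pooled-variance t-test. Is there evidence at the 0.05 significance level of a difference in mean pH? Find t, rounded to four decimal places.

Let group 1 = treatment, group 2 = control. H0: μ_1 = μ_2; H1: μ_1 ≠ μ_2 (two-sample pooled-variance t-test, two-sided).
s_p² = [(25−1)·1.01² + (30−1)·0.8605²]/(25+30−2) = 0.86709
t = (7.085 − 6.875)/√[0.86709·(1/25 + 1/30)] = 0.8328
df = n₁ + n₂ − 2 = 53
Two-sided p-value ≈ 0.4087
Since p ≈ 0.4087 > α = 0.05, fail to reject H0; the evidence is not statistically significant.

0.8328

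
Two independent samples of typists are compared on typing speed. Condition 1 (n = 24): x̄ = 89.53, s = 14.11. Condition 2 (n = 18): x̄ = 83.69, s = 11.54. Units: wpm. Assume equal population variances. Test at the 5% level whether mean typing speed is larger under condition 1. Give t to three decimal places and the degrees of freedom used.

Let group 1 = condition 1, group 2 = condition 2. H0: μ_1 = μ_2; H1: μ_1 > μ_2 (two-sample pooled-variance t-test, right-tailed).
s_p² = [(24−1)·14.11² + (18−1)·11.54²]/(24+18−2) = 171.076
t = (89.53 − 83.69)/√[171.076·(1/24 + 1/18)] = 1.432
df = n₁ + n₂ − 2 = 40
p-value = P(T ≥ 1.432) ≈ 0.080
Since p ≈ 0.080 > α = 0.05, fail to reject H0; the data do not provide sufficient evidence against H0.

t = 1.432, df = 40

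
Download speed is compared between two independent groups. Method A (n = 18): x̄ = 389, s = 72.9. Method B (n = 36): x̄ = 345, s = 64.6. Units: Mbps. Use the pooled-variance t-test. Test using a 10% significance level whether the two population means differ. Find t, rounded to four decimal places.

2.2606

Let group 1 = method A, group 2 = method B. H0: μ_1 = μ_2; H1: μ_1 ≠ μ_2 (two-sample pooled-variance t-test, two-sided).
s_p² = [(18−1)·72.9² + (36−1)·64.6²]/(18+36−2) = 4546.26
t = (389 − 345)/√[4546.26·(1/18 + 1/36)] = 2.2606
df = n₁ + n₂ − 2 = 52
Two-sided p-value ≈ 0.0280
Since p ≈ 0.0280 < α = 0.1, reject H0; the data support H1.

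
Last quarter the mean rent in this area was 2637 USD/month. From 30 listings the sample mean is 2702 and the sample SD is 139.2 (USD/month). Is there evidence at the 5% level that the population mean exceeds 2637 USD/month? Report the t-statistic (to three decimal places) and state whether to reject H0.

H0: μ = 2637; H1: μ > 2637 (one-sample t-test, right-tailed).
t = (x̄ − μ₀)/(s/√n) = (2702 − 2637)/(139.2/√30) = 2.558
df = n − 1 = 29
p-value = P(T ≥ 2.558) ≈ 0.0080
Since p ≈ 0.0080 < α = 0.05, reject H0; the evidence is statistically significant.

t = 2.558; reject H0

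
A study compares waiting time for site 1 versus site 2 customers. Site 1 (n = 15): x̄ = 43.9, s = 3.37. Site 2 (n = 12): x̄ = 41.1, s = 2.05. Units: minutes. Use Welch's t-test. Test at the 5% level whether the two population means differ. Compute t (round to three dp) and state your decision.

Let group 1 = site 1, group 2 = site 2. H0: μ_1 = μ_2; H1: μ_1 ≠ μ_2 (Welch's two-sample t-test, two-sided).
t = (x̄_1 − x̄_2)/√(s_1²/n_1 + s_2²/n_2) = (43.9 − 41.1)/√(3.37²/15 + 2.05²/12) = 2.661
Welch–Satterthwaite df ≈ 23.54
Two-sided p-value ≈ 0.0138
Since p ≈ 0.0138 < α = 0.05, reject H0; the evidence is statistically significant.

t = 2.661; reject H0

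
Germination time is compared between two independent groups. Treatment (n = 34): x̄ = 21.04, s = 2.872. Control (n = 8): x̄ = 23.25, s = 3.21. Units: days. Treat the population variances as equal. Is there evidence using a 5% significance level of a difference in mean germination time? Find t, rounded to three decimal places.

Let group 1 = treatment, group 2 = control. H0: μ_1 = μ_2; H1: μ_1 ≠ μ_2 (two-sample pooled-variance t-test, two-sided).
s_p² = [(34−1)·2.872² + (8−1)·3.21²]/(34+8−2) = 8.60813
t = (21.04 − 23.25)/√[8.60813·(1/34 + 1/8)] = -1.917
df = n₁ + n₂ − 2 = 40
Two-sided p-value ≈ 0.0624
Since p ≈ 0.0624 > α = 0.05, fail to reject H0; the evidence is not statistically significant.

-1.917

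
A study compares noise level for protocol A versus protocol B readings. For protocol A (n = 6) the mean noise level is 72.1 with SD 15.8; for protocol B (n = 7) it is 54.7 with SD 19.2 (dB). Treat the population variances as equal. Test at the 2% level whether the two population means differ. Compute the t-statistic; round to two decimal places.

1.76

Let group 1 = protocol A, group 2 = protocol B. H0: μ_1 = μ_2; H1: μ_1 ≠ μ_2 (two-sample pooled-variance t-test, two-sided).
s_p² = [(6−1)·15.8² + (7−1)·19.2²]/(6+7−2) = 314.549
t = (72.1 − 54.7)/√[314.549·(1/6 + 1/7)] = 1.76
df = n₁ + n₂ − 2 = 11
Two-sided p-value ≈ 0.106
Since p ≈ 0.106 > α = 0.02, fail to reject H0; the data do not provide sufficient evidence against H0.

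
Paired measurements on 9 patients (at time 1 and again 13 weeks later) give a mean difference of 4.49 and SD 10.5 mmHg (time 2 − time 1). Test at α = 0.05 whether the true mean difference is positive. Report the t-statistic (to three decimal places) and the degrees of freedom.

H0: μ_d = 0; H1: μ_d > 0 (paired t-test on the differences, right-tailed).
t = d̄/(s_d/√n) = 4.49/(10.5/√9) = 1.283
df = n − 1 = 8
p-value = P(T ≥ 1.283) ≈ 0.1177
Since p ≈ 0.1177 > α = 0.05, fail to reject H0; the evidence is not statistically significant.

t = 1.283, df = 8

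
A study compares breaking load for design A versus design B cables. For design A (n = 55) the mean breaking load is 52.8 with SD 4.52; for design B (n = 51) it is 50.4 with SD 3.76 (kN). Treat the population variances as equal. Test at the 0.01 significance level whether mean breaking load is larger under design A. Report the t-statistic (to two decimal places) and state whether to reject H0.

t = 2.96; reject H0

Let group 1 = design A, group 2 = design B. H0: μ_1 = μ_2; H1: μ_1 > μ_2 (two-sample pooled-variance t-test, right-tailed).
s_p² = [(55−1)·4.52² + (51−1)·3.76²]/(55+51−2) = 17.405
t = (52.8 − 50.4)/√[17.405·(1/55 + 1/51)] = 2.96
df = n₁ + n₂ − 2 = 104
p-value = P(T ≥ 2.96) ≈ 0.002
Since p ≈ 0.002 < α = 0.01, reject H0; the evidence is statistically significant.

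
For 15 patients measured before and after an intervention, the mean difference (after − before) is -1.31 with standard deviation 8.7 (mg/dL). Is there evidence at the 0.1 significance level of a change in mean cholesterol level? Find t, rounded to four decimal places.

-0.5832

H0: μ_d = 0; H1: μ_d ≠ 0 (paired t-test on the differences, two-sided).
t = d̄/(s_d/√n) = -1.31/(8.7/√15) = -0.5832
df = n − 1 = 14
Two-sided p-value ≈ 0.569
Since p ≈ 0.569 > α = 0.1, fail to reject H0; the data do not provide sufficient evidence against H0.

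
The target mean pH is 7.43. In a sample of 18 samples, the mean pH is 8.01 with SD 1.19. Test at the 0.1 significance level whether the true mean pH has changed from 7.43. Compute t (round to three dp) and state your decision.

H0: μ = 7.43; H1: μ ≠ 7.43 (one-sample t-test, two-sided).
t = (x̄ − μ₀)/(s/√n) = (8.01 − 7.43)/(1.19/√18) = 2.068
df = n − 1 = 17
Two-sided p-value ≈ 0.0542
Since p ≈ 0.0542 < α = 0.1, reject H0; the evidence is statistically significant.

t = 2.068; reject H0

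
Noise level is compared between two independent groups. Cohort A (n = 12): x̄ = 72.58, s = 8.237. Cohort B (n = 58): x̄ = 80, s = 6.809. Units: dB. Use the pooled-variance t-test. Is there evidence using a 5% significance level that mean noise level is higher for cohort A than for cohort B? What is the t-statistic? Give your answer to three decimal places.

-3.314

Let group 1 = cohort A, group 2 = cohort B. H0: μ_1 = μ_2; H1: μ_1 > μ_2 (two-sample pooled-variance t-test, right-tailed).
s_p² = [(12−1)·8.237² + (58−1)·6.809²]/(12+58−2) = 49.8381
t = (72.58 − 80)/√[49.8381·(1/12 + 1/58)] = -3.314
df = n₁ + n₂ − 2 = 68
p-value = P(T ≥ -3.314) ≈ 0.9993
Since p ≈ 0.9993 > α = 0.05, fail to reject H0; the evidence is not statistically significant.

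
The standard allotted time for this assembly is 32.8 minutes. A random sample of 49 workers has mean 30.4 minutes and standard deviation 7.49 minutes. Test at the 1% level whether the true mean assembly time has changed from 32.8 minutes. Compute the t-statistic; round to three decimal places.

H0: μ = 32.8; H1: μ ≠ 32.8 (one-sample t-test, two-sided).
t = (x̄ − μ₀)/(s/√n) = (30.4 − 32.8)/(7.49/√49) = -2.243
df = n − 1 = 48
Two-sided p-value ≈ 0.0296
Since p ≈ 0.0296 > α = 0.01, fail to reject H0; the data do not provide sufficient evidence against H0.

-2.243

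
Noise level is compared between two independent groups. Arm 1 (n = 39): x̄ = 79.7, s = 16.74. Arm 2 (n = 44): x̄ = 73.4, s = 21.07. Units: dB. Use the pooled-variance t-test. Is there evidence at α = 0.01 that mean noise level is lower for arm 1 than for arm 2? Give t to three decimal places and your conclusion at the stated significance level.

Let group 1 = arm 1, group 2 = arm 2. H0: μ_1 = μ_2; H1: μ_1 < μ_2 (two-sample pooled-variance t-test, left-tailed).
s_p² = [(39−1)·16.74² + (44−1)·21.07²]/(39+44−2) = 367.139
t = (79.7 − 73.4)/√[367.139·(1/39 + 1/44)] = 1.495
df = n₁ + n₂ − 2 = 81
p-value = P(T ≤ 1.495) ≈ 0.931
Since p ≈ 0.931 > α = 0.01, fail to reject H0; the evidence is not statistically significant.

t = 1.495; fail to reject H0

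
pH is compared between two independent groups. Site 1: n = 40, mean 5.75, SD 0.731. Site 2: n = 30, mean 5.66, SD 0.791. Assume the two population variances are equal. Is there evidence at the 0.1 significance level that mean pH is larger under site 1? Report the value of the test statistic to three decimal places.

Let group 1 = site 1, group 2 = site 2. H0: μ_1 = μ_2; H1: μ_1 > μ_2 (two-sample pooled-variance t-test, right-tailed).
s_p² = [(40−1)·0.731² + (30−1)·0.791²]/(40+30−2) = 0.573306
t = (5.75 − 5.66)/√[0.573306·(1/40 + 1/30)] = 0.492
df = n₁ + n₂ − 2 = 68
p-value = P(T ≥ 0.492) ≈ 0.3121
Since p ≈ 0.3121 > α = 0.1, fail to reject H0; the evidence is not statistically significant.

0.492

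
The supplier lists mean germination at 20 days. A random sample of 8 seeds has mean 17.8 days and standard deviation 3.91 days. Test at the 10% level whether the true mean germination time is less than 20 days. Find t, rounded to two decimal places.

H0: μ = 20; H1: μ < 20 (one-sample t-test, left-tailed).
t = (x̄ − μ₀)/(s/√n) = (17.8 − 20)/(3.91/√8) = -1.59
df = n − 1 = 7
p-value = P(T ≤ -1.59) ≈ 0.078
Since p ≈ 0.078 < α = 0.1, reject H0; the data support H1.

-1.59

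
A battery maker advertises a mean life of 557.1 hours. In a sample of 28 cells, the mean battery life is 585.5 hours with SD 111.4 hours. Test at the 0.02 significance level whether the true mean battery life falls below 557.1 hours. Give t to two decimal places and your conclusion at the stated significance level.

t = 1.35; fail to reject H0

H0: μ = 557.1; H1: μ < 557.1 (one-sample t-test, left-tailed).
t = (x̄ − μ₀)/(s/√n) = (585.5 − 557.1)/(111.4/√28) = 1.35
df = n − 1 = 27
p-value = P(T ≤ 1.35) ≈ 0.906
Since p ≈ 0.906 > α = 0.02, fail to reject H0; the evidence is not statistically significant.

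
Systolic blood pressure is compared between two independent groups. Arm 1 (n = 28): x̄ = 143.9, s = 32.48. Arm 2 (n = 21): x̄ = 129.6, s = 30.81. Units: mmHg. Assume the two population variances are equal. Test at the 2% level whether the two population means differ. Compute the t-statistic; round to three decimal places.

1.559

Let group 1 = arm 1, group 2 = arm 2. H0: μ_1 = μ_2; H1: μ_1 ≠ μ_2 (two-sample pooled-variance t-test, two-sided).
s_p² = [(28−1)·32.48² + (21−1)·30.81²]/(28+21−2) = 1009.97
t = (143.9 − 129.6)/√[1009.97·(1/28 + 1/21)] = 1.559
df = n₁ + n₂ − 2 = 47
Two-sided p-value ≈ 0.1258
Since p ≈ 0.1258 > α = 0.02, fail to reject H0; the data do not provide sufficient evidence against H0.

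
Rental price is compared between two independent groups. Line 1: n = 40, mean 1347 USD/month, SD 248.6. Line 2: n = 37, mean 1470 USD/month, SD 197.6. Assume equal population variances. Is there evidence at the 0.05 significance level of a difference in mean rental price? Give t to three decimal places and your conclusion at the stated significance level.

Let group 1 = line 1, group 2 = line 2. H0: μ_1 = μ_2; H1: μ_1 ≠ μ_2 (two-sample pooled-variance t-test, two-sided).
s_p² = [(40−1)·248.6² + (37−1)·197.6²]/(40+37−2) = 50879
t = (1347 − 1470)/√[50879·(1/40 + 1/37)] = -2.391
df = n₁ + n₂ − 2 = 75
Two-sided p-value ≈ 0.0193
Since p ≈ 0.0193 < α = 0.05, reject H0; the evidence is statistically significant.

t = -2.391; reject H0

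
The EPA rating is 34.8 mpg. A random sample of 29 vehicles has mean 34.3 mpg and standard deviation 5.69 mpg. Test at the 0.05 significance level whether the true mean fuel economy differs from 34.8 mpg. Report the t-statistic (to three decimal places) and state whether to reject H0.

t = -0.473; fail to reject H0

H0: μ = 34.8; H1: μ ≠ 34.8 (one-sample t-test, two-sided).
t = (x̄ − μ₀)/(s/√n) = (34.3 − 34.8)/(5.69/√29) = -0.473
df = n − 1 = 28
Two-sided p-value ≈ 0.640
Since p ≈ 0.640 > α = 0.05, fail to reject H0; the data do not provide sufficient evidence against H0.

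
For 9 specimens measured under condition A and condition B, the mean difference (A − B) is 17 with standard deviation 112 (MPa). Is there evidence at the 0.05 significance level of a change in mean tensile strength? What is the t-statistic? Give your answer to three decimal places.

0.455

H0: μ_d = 0; H1: μ_d ≠ 0 (paired t-test on the differences, two-sided).
t = d̄/(s_d/√n) = 17/(112/√9) = 0.455
df = n − 1 = 8
Two-sided p-value ≈ 0.661
Since p ≈ 0.661 > α = 0.05, fail to reject H0; the evidence is not statistically significant.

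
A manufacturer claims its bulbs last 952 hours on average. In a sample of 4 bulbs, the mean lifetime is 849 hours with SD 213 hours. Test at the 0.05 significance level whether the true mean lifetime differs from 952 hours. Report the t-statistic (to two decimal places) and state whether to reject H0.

H0: μ = 952; H1: μ ≠ 952 (one-sample t-test, two-sided).
t = (x̄ − μ₀)/(s/√n) = (849 − 952)/(213/√4) = -0.97
df = n − 1 = 3
Two-sided p-value ≈ 0.405
Since p ≈ 0.405 > α = 0.05, fail to reject H0; the evidence is not statistically significant.

t = -0.97; fail to reject H0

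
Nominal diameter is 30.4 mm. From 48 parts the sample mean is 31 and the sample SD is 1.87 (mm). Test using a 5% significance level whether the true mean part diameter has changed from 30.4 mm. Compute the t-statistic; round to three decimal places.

H0: μ = 30.4; H1: μ ≠ 30.4 (one-sample t-test, two-sided).
t = (x̄ − μ₀)/(s/√n) = (31 − 30.4)/(1.87/√48) = 2.223
df = n − 1 = 47
Two-sided p-value ≈ 0.031
Since p ≈ 0.031 < α = 0.05, reject H0; the data support H1.

2.223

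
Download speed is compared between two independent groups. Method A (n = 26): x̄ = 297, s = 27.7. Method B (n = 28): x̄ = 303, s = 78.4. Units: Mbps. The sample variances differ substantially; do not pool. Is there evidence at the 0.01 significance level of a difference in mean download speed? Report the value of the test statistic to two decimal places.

Let group 1 = method A, group 2 = method B. H0: μ_1 = μ_2; H1: μ_1 ≠ μ_2 (Welch's two-sample t-test, two-sided).
t = (x̄_1 − x̄_2)/√(s_1²/n_1 + s_2²/n_2) = (297 − 303)/√(27.7²/26 + 78.4²/28) = -0.38
Welch–Satterthwaite df ≈ 34.08
Two-sided p-value ≈ 0.7061
Since p ≈ 0.7061 > α = 0.01, fail to reject H0; the evidence is not statistically significant.

-0.38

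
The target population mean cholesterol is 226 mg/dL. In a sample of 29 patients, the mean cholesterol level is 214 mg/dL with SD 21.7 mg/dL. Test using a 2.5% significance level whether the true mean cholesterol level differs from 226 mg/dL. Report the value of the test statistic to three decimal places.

H0: μ = 226; H1: μ ≠ 226 (one-sample t-test, two-sided).
t = (x̄ − μ₀)/(s/√n) = (214 − 226)/(21.7/√29) = -2.978
df = n − 1 = 28
Two-sided p-value ≈ 0.006
Since p ≈ 0.006 < α = 0.025, reject H0; the evidence is statistically significant.

-2.978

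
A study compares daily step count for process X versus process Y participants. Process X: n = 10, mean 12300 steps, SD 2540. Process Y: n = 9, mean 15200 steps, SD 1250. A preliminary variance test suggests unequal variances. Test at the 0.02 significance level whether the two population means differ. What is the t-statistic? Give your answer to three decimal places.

Let group 1 = process X, group 2 = process Y. H0: μ_1 = μ_2; H1: μ_1 ≠ μ_2 (Welch's two-sample t-test, two-sided).
t = (x̄_1 − x̄_2)/√(s_1²/n_1 + s_2²/n_2) = (12300 − 15200)/√(2540²/10 + 1250²/9) = -3.205
Welch–Satterthwaite df ≈ 13.40
Two-sided p-value ≈ 0.0067
Since p ≈ 0.0067 < α = 0.02, reject H0; the evidence is statistically significant.

-3.205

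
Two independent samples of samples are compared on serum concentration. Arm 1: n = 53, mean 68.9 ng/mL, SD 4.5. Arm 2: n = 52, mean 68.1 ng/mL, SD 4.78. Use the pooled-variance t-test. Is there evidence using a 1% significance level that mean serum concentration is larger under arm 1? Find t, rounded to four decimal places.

0.8832

Let group 1 = arm 1, group 2 = arm 2. H0: μ_1 = μ_2; H1: μ_1 > μ_2 (two-sample pooled-variance t-test, right-tailed).
s_p² = [(53−1)·4.5² + (52−1)·4.78²]/(53+52−2) = 21.5366
t = (68.9 − 68.1)/√[21.5366·(1/53 + 1/52)] = 0.8832
df = n₁ + n₂ − 2 = 103
p-value = P(T ≥ 0.8832) ≈ 0.1896
Since p ≈ 0.1896 > α = 0.01, fail to reject H0; the data do not provide sufficient evidence against H0.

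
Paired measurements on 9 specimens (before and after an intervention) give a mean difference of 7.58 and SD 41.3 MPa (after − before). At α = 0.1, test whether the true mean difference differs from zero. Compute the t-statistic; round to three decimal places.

H0: μ_d = 0; H1: μ_d ≠ 0 (paired t-test on the differences, two-sided).
t = d̄/(s_d/√n) = 7.58/(41.3/√9) = 0.551
df = n − 1 = 8
Two-sided p-value ≈ 0.5969
Since p ≈ 0.5969 > α = 0.1, fail to reject H0; the data do not provide sufficient evidence against H0.

0.551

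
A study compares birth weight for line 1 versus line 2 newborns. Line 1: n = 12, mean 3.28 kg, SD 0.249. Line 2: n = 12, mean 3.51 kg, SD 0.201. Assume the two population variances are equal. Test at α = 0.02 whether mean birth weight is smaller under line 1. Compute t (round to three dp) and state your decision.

t = -2.490; reject H0

Let group 1 = line 1, group 2 = line 2. H0: μ_1 = μ_2; H1: μ_1 < μ_2 (two-sample pooled-variance t-test, left-tailed).
s_p² = [(12−1)·0.249² + (12−1)·0.201²]/(12+12−2) = 0.051201
t = (3.28 − 3.51)/√[0.051201·(1/12 + 1/12)] = -2.490
df = n₁ + n₂ − 2 = 22
p-value = P(T ≤ -2.490) ≈ 0.010
Since p ≈ 0.010 < α = 0.02, reject H0; the evidence is statistically significant.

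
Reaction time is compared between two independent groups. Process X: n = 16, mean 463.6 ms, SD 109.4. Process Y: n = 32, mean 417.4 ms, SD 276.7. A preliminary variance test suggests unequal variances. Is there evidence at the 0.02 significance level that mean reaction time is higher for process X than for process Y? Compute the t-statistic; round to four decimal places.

0.8244

Let group 1 = process X, group 2 = process Y. H0: μ_1 = μ_2; H1: μ_1 > μ_2 (Welch's two-sample t-test, right-tailed).
t = (x̄_1 − x̄_2)/√(s_1²/n_1 + s_2²/n_2) = (463.6 − 417.4)/√(109.4²/16 + 276.7²/32) = 0.8244
Welch–Satterthwaite df ≈ 44.44
p-value = P(T ≥ 0.8244) ≈ 0.207
Since p ≈ 0.207 > α = 0.02, fail to reject H0; the data do not provide sufficient evidence against H0.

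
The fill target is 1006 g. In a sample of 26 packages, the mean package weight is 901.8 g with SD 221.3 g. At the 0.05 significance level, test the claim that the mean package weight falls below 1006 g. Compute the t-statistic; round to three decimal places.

H0: μ = 1006; H1: μ < 1006 (one-sample t-test, left-tailed).
t = (x̄ − μ₀)/(s/√n) = (901.8 − 1006)/(221.3/√26) = -2.401
df = n − 1 = 25
p-value = P(T ≤ -2.401) ≈ 0.0121
Since p ≈ 0.0121 < α = 0.05, reject H0; the data support H1.

-2.401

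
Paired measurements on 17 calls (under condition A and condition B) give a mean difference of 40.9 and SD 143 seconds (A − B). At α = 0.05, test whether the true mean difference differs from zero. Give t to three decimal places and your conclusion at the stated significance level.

t = 1.179; fail to reject H0

H0: μ_d = 0; H1: μ_d ≠ 0 (paired t-test on the differences, two-sided).
t = d̄/(s_d/√n) = 40.9/(143/√17) = 1.179
df = n − 1 = 16
Two-sided p-value ≈ 0.2555
Since p ≈ 0.2555 > α = 0.05, fail to reject H0; the evidence is not statistically significant.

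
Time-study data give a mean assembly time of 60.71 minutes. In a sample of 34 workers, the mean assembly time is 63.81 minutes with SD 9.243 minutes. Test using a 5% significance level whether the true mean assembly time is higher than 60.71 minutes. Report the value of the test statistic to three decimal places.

1.956

H0: μ = 60.71; H1: μ > 60.71 (one-sample t-test, right-tailed).
t = (x̄ − μ₀)/(s/√n) = (63.81 − 60.71)/(9.243/√34) = 1.956
df = n − 1 = 33
p-value = P(T ≥ 1.956) ≈ 0.030
Since p ≈ 0.030 < α = 0.05, reject H0; the evidence is statistically significant.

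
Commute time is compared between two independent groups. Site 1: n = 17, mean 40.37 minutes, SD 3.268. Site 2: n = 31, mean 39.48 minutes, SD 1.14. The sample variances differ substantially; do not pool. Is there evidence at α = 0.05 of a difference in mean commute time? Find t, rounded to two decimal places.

Let group 1 = site 1, group 2 = site 2. H0: μ_1 = μ_2; H1: μ_1 ≠ μ_2 (Welch's two-sample t-test, two-sided).
t = (x̄_1 − x̄_2)/√(s_1²/n_1 + s_2²/n_2) = (40.37 − 39.48)/√(3.268²/17 + 1.14²/31) = 1.09
Welch–Satterthwaite df ≈ 18.16
Two-sided p-value ≈ 0.2912
Since p ≈ 0.2912 > α = 0.05, fail to reject H0; the data do not provide sufficient evidence against H0.

1.09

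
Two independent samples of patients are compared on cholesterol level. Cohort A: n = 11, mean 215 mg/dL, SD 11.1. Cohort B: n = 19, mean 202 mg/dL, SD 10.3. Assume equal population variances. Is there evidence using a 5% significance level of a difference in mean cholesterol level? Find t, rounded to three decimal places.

Let group 1 = cohort A, group 2 = cohort B. H0: μ_1 = μ_2; H1: μ_1 ≠ μ_2 (two-sample pooled-variance t-test, two-sided).
s_p² = [(11−1)·11.1² + (19−1)·10.3²]/(11+19−2) = 112.204
t = (215 − 202)/√[112.204·(1/11 + 1/19)] = 3.239
df = n₁ + n₂ − 2 = 28
Two-sided p-value ≈ 0.0031
Since p ≈ 0.0031 < α = 0.05, reject H0; the evidence is statistically significant.

3.239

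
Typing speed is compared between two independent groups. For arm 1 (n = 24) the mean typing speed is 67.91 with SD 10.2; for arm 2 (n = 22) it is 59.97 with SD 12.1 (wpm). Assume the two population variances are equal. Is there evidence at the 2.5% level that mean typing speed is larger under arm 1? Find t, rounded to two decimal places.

Let group 1 = arm 1, group 2 = arm 2. H0: μ_1 = μ_2; H1: μ_1 > μ_2 (two-sample pooled-variance t-test, right-tailed).
s_p² = [(24−1)·10.2² + (22−1)·12.1²]/(24+22−2) = 124.262
t = (67.91 − 59.97)/√[124.262·(1/24 + 1/22)] = 2.41
df = n₁ + n₂ − 2 = 44
p-value = P(T ≥ 2.41) ≈ 0.010
Since p ≈ 0.010 < α = 0.025, reject H0; the evidence is statistically significant.

2.41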